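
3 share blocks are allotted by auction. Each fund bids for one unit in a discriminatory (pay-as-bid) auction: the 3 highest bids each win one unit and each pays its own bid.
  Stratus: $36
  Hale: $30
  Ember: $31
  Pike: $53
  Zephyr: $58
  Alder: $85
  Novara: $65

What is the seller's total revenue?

Total revenue: $208

Ordering the bids: 85 (Alder), 65 (Novara), 58 (Zephyr), 53 (Pike), 36 (Stratus), …
The 3 highest are Alder, Novara, Zephyr.
Total revenue = 85 + 65 + 58 = $208.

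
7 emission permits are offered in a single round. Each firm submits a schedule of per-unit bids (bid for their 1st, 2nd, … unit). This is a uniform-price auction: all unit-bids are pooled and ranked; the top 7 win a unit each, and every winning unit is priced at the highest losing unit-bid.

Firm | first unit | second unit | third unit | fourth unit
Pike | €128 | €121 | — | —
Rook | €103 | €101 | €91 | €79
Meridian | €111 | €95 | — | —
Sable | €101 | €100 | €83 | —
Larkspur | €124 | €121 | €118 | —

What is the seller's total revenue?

All unit-bids, highest first — top 7: 128 (Pike-1), 124 (Larkspur-1), 121 (Pike-2), 121 (Larkspur-2), 118 (Larkspur-3), 111 (Meridian-1), 103 (Rook-1)
Highest rejected unit-bid = €101.
Allocation: Larkspur 3, Meridian 1, Pike 2, Rook 1. Every unit priced at €101.
Revenue = 7 × 101 = €707.

Total revenue: €707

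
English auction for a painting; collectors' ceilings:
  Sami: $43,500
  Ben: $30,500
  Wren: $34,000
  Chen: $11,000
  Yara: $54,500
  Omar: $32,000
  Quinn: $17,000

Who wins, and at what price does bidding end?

Rule: the price rises until one bidder remains; the winner pays the price at which the last rival dropped out.
Limits in order: 54,500 (Yara) > 43,500 (Sami) > 34,000 (Wren) > 32,000 (Omar) > 30,500 (Ben) > 17,000 (Quinn) > …
Sami is the last rival to drop out, at $43,500; Yara remains and wins at that price.

Yara wins at $43,500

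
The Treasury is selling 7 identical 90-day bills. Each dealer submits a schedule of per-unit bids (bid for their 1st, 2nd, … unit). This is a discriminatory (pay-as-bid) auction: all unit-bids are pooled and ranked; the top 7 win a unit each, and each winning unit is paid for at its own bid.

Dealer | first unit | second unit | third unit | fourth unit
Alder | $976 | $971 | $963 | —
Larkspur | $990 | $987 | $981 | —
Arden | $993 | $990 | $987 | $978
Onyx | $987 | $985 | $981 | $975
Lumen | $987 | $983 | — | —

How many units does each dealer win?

Arden 3, Larkspur 2, Lumen 1, Onyx 1

All unit-bids, highest first — top 7: 993 (Arden-1), 990 (Larkspur-1), 990 (Arden-2), 987 (Larkspur-2), 987 (Arden-3), 987 (Onyx-1), 987 (Lumen-1)
Next rejected bid: $985 (not a price — pay-as-bid).
Allocation: Arden 3, Larkspur 2, Lumen 1, Onyx 1.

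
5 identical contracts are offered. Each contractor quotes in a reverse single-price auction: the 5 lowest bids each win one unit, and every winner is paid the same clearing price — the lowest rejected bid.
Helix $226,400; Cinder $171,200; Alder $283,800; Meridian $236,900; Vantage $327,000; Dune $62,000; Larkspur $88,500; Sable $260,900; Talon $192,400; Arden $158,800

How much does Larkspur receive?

Larkspur is paid $226,400

Ordering the bids: 62,000 (Dune), 88,500 (Larkspur), 158,800 (Arden), 171,200 (Cinder), 192,400 (Talon), 226,400 (Helix), 236,900 (Meridian), …
The 5 lowest are Dune, Larkspur, Arden, Cinder, Talon.
First losing bid is Helix's $226,400, which sets the uniform price.
Larkspur wins → is paid $226,400.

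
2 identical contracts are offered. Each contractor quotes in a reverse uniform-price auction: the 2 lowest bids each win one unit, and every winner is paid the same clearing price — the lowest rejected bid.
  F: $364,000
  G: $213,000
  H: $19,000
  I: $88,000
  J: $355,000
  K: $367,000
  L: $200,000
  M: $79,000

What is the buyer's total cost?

Total cost: $176,000

Sorting: 19,000 (H), 79,000 (M), 88,000 (I), 200,000 (L), …
Lowest 2: H, M.
First losing bid is I's $88,000, which sets the uniform price.
Total cost = 2 × $88,000 = $176,000.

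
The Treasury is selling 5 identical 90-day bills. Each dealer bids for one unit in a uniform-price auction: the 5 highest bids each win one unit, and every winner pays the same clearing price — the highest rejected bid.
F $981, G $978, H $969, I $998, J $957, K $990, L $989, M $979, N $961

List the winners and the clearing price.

Sorting: 998 (I), 990 (K), 989 (L), 981 (F), 979 (M), 978 (G), 969 (H), …
Winners (5 units): I, K, L, F, M.
First losing bid is G's $978, which sets the uniform price.

I, K, L, F, M; each pays $978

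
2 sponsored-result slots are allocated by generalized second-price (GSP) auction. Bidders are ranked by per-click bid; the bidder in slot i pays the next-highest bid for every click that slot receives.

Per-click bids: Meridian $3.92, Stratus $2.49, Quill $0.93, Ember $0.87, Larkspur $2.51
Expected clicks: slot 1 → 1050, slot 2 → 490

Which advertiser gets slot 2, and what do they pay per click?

Per-click bids in order: $3.92 (Meridian) > $2.51 (Larkspur) > $2.49 (Stratus) > …
Slot 2 goes to the second-ranked bidder, Larkspur, who pays the next bid down: $2.49/click.

Larkspur; $2.49 per click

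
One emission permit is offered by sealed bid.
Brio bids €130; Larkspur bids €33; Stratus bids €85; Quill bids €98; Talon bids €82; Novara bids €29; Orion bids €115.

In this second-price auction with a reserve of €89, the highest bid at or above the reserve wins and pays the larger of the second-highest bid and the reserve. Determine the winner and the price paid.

Sorting bids: 130 (Brio) > 115 (Orion) > 98 (Quill) > 85 (Stratus) > 82 (Talon) > 33 (Larkspur) > …
Highest eligible bid: Brio at €130.
max(second-highest €115, reserve €89) = €115; the reserve does not bind.

Brio pays €115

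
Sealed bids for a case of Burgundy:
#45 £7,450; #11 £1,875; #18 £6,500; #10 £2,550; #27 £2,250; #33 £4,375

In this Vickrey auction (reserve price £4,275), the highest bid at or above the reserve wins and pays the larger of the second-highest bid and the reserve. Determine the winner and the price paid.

Sorting bids: 7,450 (#45) > 6,500 (#18) > 4,375 (#33) > 2,550 (#10) > 2,250 (#27) > 1,875 (#11)
Highest eligible bid: #45 at £7,450.
Second-highest bid £6,500 exceeds the reserve £4,275 → payment £6,500.

#45 pays £6,500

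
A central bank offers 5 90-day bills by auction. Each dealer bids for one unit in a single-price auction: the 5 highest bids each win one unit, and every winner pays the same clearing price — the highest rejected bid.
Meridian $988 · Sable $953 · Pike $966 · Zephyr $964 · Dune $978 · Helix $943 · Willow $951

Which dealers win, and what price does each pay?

Sorting: 988 (Meridian), 978 (Dune), 966 (Pike), 964 (Zephyr), 953 (Sable), 951 (Willow), 943 (Helix)
Winners (5 units): Meridian, Dune, Pike, Zephyr, Sable.
Clearing price = highest rejected bid = $951.

Meridian, Dune, Pike, Zephyr, Sable; each pays $951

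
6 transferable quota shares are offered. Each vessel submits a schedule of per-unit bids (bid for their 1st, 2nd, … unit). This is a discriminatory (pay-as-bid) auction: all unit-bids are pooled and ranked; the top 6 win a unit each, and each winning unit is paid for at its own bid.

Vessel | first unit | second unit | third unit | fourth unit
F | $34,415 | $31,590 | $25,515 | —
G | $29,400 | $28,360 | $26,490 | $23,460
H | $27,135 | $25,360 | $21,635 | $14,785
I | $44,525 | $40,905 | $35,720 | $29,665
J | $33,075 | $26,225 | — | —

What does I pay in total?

Merging the schedules and taking the best 6: 44,525 (I-1), 40,905 (I-2), 35,720 (I-3), 34,415 (F-1), 33,075 (J-1), 31,590 (F-2)
Next rejected bid: $29,665 (not a price — pay-as-bid).
I's winning unit-bids: 44,525 + 40,905 + 35,720 = $121,150.

I pays $121,150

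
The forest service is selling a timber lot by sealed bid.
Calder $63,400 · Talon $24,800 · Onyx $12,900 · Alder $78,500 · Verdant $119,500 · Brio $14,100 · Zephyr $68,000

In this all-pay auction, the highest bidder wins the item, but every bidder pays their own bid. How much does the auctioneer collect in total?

All-pay auction: the highest bidder wins the item, but every bidder pays their own bid.
Bids in order: 119,500 (Verdant) > 78,500 (Alder) > 68,000 (Zephyr) > 63,400 (Calder) > 24,800 (Talon) > 14,100 (Brio) > …
Verdant wins with the top bid; all bids are sunk regardless.
Every bidder forfeits their bid regardless of winning.
Revenue = 63,400 + 24,800 + 12,900 + 78,500 + 119,500 + 14,100 + 68,000 = $381,200.

Total revenue: $381,200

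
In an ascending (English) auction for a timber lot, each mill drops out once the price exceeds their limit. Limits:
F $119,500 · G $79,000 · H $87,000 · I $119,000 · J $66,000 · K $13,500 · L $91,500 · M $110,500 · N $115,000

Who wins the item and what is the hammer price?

F wins at $119,000

Sorting limits: 119,500 (F) > 119,000 (I) > 115,000 (N) > 110,500 (M) > 91,500 (L) > 87,000 (H) > …
Bidding ends when I exits at $119,000; F takes it.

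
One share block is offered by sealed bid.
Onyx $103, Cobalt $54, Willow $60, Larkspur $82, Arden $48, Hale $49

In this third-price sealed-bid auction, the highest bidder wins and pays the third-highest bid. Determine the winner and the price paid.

Sorting bids: 103 (Onyx) > 82 (Larkspur) > 60 (Willow) > 54 (Cobalt) > 49 (Hale) > 48 (Arden)
Onyx wins; payment is bid #3 in the ranking = $60.

Onyx pays $60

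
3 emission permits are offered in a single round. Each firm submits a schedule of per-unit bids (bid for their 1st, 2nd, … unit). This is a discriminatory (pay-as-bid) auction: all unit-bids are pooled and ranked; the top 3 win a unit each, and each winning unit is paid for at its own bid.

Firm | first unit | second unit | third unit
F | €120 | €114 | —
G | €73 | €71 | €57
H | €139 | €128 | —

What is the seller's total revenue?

Total revenue: €387

Merging the schedules and taking the best 3: 139 (H-1), 128 (H-2), 120 (F-1)
Next rejected bid: €114 (not a price — pay-as-bid).
Each winning unit pays its own bid.
Revenue = 139 + 128 + 120 = €387.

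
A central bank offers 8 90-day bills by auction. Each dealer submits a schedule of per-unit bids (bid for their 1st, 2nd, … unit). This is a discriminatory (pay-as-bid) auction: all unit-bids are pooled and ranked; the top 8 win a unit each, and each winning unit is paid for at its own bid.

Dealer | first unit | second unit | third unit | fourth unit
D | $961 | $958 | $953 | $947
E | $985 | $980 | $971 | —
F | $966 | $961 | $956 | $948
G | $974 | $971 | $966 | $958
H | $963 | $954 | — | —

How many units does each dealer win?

E 3, F 1, G 3, H 1

Merging the schedules and taking the best 8: 985 (E-1), 980 (E-2), 974 (G-1), 971 (E-3), 971 (G-2), 966 (F-1), 966 (G-3), 963 (H-1)
Next rejected bid: $961 (not a price — pay-as-bid).
Allocation: E 3, F 1, G 3, H 1.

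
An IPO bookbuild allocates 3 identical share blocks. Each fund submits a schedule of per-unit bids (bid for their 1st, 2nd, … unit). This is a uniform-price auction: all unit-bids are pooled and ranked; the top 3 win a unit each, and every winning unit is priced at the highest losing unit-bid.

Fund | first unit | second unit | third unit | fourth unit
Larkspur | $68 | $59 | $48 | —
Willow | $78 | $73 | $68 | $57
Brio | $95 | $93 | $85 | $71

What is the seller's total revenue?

Total revenue: $234

Pooled unit-bids ranked (top 3): 95 (Brio-1), 93 (Brio-2), 85 (Brio-3)
The (k+1)-th unit-bid is $78.
Allocation: Brio 3. Every unit priced at $78.
Revenue = 3 × 78 = $234.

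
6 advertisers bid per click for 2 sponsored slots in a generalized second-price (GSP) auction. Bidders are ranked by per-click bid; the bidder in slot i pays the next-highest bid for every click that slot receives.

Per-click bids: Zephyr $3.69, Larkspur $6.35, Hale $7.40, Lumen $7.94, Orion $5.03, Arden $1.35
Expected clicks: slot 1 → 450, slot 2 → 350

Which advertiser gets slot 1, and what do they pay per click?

Lumen; $7.40 per click

Per-click bids in order: $7.94 (Lumen) > $7.40 (Hale) > $6.35 (Larkspur) > …
Slot 1 goes to the first-ranked bidder, Lumen, who pays the next bid down: $7.40/click.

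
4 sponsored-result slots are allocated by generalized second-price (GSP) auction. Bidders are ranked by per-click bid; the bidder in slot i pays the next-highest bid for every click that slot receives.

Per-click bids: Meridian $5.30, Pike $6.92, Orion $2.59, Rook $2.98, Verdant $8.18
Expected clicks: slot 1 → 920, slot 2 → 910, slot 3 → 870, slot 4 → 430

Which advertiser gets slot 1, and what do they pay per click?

Ranked by bid: $8.18 (Verdant) > $6.92 (Pike) > $5.30 (Meridian) > $2.98 (Rook) > $2.59 (Orion)
Slot 1 goes to the first-ranked bidder, Verdant, who pays the next bid down: $6.92/click.

Verdant; $6.92 per click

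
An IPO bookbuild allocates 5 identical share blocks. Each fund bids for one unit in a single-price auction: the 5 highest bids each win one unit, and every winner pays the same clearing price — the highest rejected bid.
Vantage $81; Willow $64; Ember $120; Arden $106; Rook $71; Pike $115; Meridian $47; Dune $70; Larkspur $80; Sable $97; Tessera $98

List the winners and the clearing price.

Ordering the bids: 120 (Ember), 115 (Pike), 106 (Arden), 98 (Tessera), 97 (Sable), 81 (Vantage), 80 (Larkspur), …
The 5 highest are Ember, Pike, Arden, Tessera, Sable.
First losing bid is Vantage's $81, which sets the uniform price.

Ember, Pike, Arden, Tessera, Sable; each pays $81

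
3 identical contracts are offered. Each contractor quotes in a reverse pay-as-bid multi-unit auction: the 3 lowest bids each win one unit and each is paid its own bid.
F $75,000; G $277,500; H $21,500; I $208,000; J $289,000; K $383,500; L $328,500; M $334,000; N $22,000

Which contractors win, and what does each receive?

Ordering the bids: 21,500 (H), 22,000 (N), 75,000 (F), 208,000 (I), 277,500 (G), …
The 3 lowest are H, N, F.
Each winner is paid its own bid: H $21,500, N $22,000, F $75,000.

H $21,500, N $22,000, F $75,000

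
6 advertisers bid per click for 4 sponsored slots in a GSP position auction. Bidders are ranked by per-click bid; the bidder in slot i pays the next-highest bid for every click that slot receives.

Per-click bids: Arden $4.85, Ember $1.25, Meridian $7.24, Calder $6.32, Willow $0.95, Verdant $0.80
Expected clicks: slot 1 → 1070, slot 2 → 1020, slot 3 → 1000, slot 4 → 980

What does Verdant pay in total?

Per-click bids in order: $7.24 (Meridian) > $6.32 (Calder) > $4.85 (Arden) > $1.25 (Ember) > $0.95 (Willow) > …
Verdant ranks below slot 4 → no slot, pays nothing.

Verdant pays $0.00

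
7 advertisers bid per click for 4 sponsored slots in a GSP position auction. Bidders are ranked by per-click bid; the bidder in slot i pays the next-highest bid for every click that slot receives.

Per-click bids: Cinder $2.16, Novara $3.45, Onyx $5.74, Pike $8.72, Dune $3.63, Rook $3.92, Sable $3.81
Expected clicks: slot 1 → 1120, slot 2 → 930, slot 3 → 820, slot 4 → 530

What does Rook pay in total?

Rook pays $3124.20

Per-click bids in order: $8.72 (Pike) > $5.74 (Onyx) > $3.92 (Rook) > $3.81 (Sable) > $3.63 (Dune) > …
Rook holds slot 3 → pays next bid $3.81 × 820 clicks = $3124.20.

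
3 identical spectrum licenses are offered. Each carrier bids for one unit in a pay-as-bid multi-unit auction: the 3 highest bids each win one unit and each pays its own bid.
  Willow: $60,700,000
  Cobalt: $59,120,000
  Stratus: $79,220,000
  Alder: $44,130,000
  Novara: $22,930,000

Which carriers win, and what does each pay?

Stratus $79,220,000, Willow $60,700,000, Cobalt $59,120,000

Ordering the bids: 79,220,000 (Stratus), 60,700,000 (Willow), 59,120,000 (Cobalt), 44,130,000 (Alder), 22,930,000 (Novara)
The 3 highest are Stratus, Willow, Cobalt.
Each winner pays its own bid: Stratus $79,220,000, Willow $60,700,000, Cobalt $59,120,000.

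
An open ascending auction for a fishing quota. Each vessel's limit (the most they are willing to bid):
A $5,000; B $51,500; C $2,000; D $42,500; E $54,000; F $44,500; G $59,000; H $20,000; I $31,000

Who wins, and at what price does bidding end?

G wins at $54,000

Rule: the price rises until one bidder remains; the winner pays the price at which the last rival dropped out.
Sorting limits: 59,000 (G) > 54,000 (E) > 51,500 (B) > 44,500 (F) > 42,500 (D) > 31,000 (I) > …
E is the last rival to drop out, at $54,000; G remains and wins at that price.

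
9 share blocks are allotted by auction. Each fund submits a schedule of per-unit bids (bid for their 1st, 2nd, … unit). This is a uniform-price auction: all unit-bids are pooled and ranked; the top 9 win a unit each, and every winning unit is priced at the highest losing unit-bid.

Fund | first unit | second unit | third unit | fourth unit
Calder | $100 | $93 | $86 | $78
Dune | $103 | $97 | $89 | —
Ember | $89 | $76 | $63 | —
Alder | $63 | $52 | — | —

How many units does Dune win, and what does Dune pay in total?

Dune: 3 units, pays $189

All unit-bids, highest first — top 9: 103 (Dune-1), 100 (Calder-1), 97 (Dune-2), 93 (Calder-2), 89 (Dune-3), 89 (Ember-1), 86 (Calder-3), 78 (Calder-4), 76 (Ember-2)
First bid not allocated: $63.
Dune wins 3 unit(s) at $63 each.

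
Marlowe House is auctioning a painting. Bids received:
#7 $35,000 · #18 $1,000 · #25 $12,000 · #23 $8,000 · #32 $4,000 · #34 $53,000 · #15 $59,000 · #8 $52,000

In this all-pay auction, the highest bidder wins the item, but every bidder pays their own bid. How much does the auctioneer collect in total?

Bids ranked: 59,000 (#15) > 53,000 (#34) > 52,000 (#8) > 35,000 (#7) > 12,000 (#25) > 8,000 (#23) > …
Every bidder forfeits their bid regardless of winning.
Revenue = 35,000 + 1,000 + 12,000 + 8,000 + 4,000 + 53,000 + 59,000 + 52,000 = $224,000.

Total revenue: $224,000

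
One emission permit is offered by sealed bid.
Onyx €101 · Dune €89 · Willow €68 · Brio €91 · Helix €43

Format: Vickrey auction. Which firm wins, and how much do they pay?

Onyx pays €91

Bids ranked: 101 (Onyx) > 91 (Brio) > 89 (Dune) > 68 (Willow) > 43 (Helix)
Second-price: Onyx pays Brio's bid of €91.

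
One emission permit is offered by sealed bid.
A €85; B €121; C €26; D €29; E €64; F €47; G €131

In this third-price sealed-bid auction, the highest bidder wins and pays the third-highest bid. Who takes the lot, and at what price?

G pays €85

Rule: the highest bidder wins and pays the third-highest bid.
Bids ranked: 131 (G) > 121 (B) > 85 (A) > 64 (E) > 47 (F) > 29 (D) > …
G is highest; pays the third-highest bid, €85.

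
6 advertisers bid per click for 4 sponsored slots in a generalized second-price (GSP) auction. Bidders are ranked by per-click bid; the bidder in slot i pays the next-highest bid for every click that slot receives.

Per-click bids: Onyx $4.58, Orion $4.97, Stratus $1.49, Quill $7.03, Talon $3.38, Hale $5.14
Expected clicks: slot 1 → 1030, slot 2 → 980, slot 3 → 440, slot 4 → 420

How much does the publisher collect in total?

Per-click bids in order: $7.03 (Quill) > $5.14 (Hale) > $4.97 (Orion) > $4.58 (Onyx) > $3.38 (Talon) > …
Slot 1: Quill pays $5.14 × 1030 = $5294.20
Slot 2: Hale pays $4.97 × 980 = $4870.60
Slot 3: Orion pays $4.58 × 440 = $2015.20
Slot 4: Onyx pays $3.38 × 420 = $1419.60
Total = $13599.60

Total revenue: $13599.60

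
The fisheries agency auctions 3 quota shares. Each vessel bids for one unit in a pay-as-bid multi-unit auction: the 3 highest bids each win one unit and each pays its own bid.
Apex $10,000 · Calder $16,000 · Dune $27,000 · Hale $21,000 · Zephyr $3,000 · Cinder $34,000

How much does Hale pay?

Ordering the bids: 34,000 (Cinder), 27,000 (Dune), 21,000 (Hale), 16,000 (Calder), 10,000 (Apex), …
Top 3: Cinder, Dune, Hale.
Hale wins → own bid $21,000.

Hale pays $21,000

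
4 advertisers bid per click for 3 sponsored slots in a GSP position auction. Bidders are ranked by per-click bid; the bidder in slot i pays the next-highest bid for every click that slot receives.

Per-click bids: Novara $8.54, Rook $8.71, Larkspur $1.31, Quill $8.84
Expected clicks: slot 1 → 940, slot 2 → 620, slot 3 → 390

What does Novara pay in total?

Novara pays $510.90

Per-click bids in order: $8.84 (Quill) > $8.71 (Rook) > $8.54 (Novara) > $1.31 (Larkspur)
Novara holds slot 3 → pays next bid $1.31 × 390 clicks = $510.90.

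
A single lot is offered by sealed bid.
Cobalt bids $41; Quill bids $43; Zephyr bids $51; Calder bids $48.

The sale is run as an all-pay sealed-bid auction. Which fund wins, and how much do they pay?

Bids in order: 51 (Zephyr) > 48 (Calder) > 43 (Quill) > 41 (Cobalt)
Zephyr wins with the top bid; all bids are sunk regardless.

Zephyr pays $51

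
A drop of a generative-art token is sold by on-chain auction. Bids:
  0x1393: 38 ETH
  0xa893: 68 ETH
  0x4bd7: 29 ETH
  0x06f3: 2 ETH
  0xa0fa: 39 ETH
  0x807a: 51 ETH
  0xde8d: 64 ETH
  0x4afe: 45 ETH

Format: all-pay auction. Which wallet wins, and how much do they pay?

0xa893 pays 68 ETH

Bids ranked: 68 (0xa893) > 64 (0xde8d) > 51 (0x807a) > 45 (0x4afe) > 39 (0xa0fa) > 38 (0x1393) > …
0xa893 is highest and takes the item; every bidder forfeits their bid.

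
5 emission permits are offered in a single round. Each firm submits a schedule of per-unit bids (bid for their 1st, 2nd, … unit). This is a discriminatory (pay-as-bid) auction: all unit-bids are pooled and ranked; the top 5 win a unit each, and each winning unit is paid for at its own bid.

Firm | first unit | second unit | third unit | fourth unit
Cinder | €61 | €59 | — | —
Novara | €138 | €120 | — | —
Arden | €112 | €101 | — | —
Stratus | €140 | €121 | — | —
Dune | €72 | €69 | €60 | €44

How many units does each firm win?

All unit-bids, highest first — top 5: 140 (Stratus-1), 138 (Novara-1), 121 (Stratus-2), 120 (Novara-2), 112 (Arden-1)
Next rejected bid: €101 (not a price — pay-as-bid).
Allocation: Arden 1, Novara 2, Stratus 2.

Arden 1, Novara 2, Stratus 2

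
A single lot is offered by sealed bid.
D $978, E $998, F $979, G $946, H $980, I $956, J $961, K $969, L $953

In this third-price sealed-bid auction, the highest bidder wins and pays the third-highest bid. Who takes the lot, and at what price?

E pays $979

Sorting bids: 998 (E) > 980 (H) > 979 (F) > 978 (D) > 969 (K) > 961 (J) > …
E is highest; pays the third-highest bid, $979.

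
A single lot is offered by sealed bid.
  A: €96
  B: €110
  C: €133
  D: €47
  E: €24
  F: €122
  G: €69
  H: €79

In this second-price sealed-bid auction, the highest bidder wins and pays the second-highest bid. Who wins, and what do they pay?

Bids in order: 133 (C) > 122 (F) > 110 (B) > 96 (A) > 79 (H) > 69 (G) > …
Second-price: C pays F's bid of €122.

C pays €122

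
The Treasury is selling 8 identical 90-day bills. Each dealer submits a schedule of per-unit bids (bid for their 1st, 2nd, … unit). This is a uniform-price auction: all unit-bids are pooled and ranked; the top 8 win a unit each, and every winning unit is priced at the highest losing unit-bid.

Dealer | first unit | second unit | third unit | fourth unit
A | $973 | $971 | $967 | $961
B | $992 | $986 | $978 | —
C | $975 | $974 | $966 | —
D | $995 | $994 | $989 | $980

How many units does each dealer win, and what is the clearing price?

B 3, C 1, D 4; clearing price $974

Merging the schedules and taking the best 8: 995 (D-1), 994 (D-2), 992 (B-1), 989 (D-3), 986 (B-2), 980 (D-4), 978 (B-3), 975 (C-1)
The (k+1)-th unit-bid is $974.
Allocation: B 3, C 1, D 4.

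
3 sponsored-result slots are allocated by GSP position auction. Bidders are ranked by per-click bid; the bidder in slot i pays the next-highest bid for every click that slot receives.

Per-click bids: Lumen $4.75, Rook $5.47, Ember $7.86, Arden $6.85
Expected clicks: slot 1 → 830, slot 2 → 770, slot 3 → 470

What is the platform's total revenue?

Total revenue: $12129.90

Per-click bids in order: $7.86 (Ember) > $6.85 (Arden) > $5.47 (Rook) > $4.75 (Lumen)
Slot 1: Ember pays $6.85 × 830 = $5685.50
Slot 2: Arden pays $5.47 × 770 = $4211.90
Slot 3: Rook pays $4.75 × 470 = $2232.50
Total = $12129.90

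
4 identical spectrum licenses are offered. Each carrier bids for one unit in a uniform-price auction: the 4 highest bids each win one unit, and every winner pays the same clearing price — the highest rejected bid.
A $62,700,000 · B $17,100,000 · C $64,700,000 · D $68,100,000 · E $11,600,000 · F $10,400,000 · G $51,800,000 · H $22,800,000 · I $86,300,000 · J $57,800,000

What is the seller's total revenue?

Bids ranked high→low: 86,300,000 (I), 68,100,000 (D), 64,700,000 (C), 62,700,000 (A), 57,800,000 (J), 51,800,000 (G), …
Top 4: I, D, C, A.
First losing bid is J's $57,800,000, which sets the uniform price.
Total revenue = 4 × $57,800,000 = $231,200,000.

Total revenue: $231,200,000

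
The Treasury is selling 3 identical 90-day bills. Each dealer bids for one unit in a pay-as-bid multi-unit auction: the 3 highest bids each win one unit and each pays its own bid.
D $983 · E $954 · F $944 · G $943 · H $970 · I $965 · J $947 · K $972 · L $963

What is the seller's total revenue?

Bids ranked high→low: 983 (D), 972 (K), 970 (H), 965 (I), 963 (L), …
Winners (3 units): D, K, H.
Total revenue = 983 + 972 + 970 = $2,925.

Total revenue: $2,925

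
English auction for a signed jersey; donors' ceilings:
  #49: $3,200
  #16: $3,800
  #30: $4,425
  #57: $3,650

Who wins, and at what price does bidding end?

#30 wins at $3,800

Sorting limits: 4,425 (#30) > 3,800 (#16) > 3,650 (#57) > 3,200 (#49)
Once the price passes $3,800, only #30 is left; the hammer falls at #16's limit of $3,800.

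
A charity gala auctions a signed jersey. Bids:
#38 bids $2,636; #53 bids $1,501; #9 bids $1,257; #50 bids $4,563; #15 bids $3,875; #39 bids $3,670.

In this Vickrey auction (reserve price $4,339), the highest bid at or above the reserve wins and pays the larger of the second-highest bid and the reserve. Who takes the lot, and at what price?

#50 pays $4,339

Bids in order: 4,563 (#50) > 3,875 (#15) > 3,670 (#39) > 2,636 (#38) > 1,501 (#53) > 1,257 (#9)
#50 has the top bid at or above the reserve ($4,563).
Second-highest bid $3,875 is below the reserve $4,339, so the reserve binds → payment $4,339.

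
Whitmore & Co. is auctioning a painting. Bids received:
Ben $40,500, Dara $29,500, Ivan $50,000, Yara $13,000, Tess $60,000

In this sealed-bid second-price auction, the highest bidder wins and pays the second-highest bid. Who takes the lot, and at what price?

Rule: the highest bidder wins and pays the second-highest bid.
Bids ranked: 60,000 (Tess) > 50,000 (Ivan) > 40,500 (Ben) > 29,500 (Dara) > 13,000 (Yara)
Tess is highest; pays the second-highest bid, $50,000.

Tess pays $50,000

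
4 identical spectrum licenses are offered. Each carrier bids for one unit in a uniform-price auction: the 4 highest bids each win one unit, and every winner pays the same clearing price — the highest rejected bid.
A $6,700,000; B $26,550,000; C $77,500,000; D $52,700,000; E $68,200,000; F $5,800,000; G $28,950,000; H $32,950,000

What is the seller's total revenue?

Total revenue: $115,800,000

Sorting: 77,500,000 (C), 68,200,000 (E), 52,700,000 (D), 32,950,000 (H), 28,950,000 (G), 26,550,000 (B), …
The 4 highest are C, E, D, H.
First losing bid is G's $28,950,000, which sets the uniform price.
Total revenue = 4 × $28,950,000 = $115,800,000.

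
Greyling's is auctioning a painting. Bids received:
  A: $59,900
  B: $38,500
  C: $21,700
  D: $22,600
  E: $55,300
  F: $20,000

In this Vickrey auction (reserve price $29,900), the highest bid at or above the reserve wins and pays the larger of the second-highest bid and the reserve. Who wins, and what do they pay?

A pays $55,300

Rule: the highest bid at or above the reserve wins and pays the larger of the second-highest bid and the reserve.
Sorting bids: 59,900 (A) > 55,300 (E) > 38,500 (B) > 22,600 (D) > 21,700 (C) > 20,000 (F)
A has the top bid at or above the reserve ($59,900).
max(second-highest $55,300, reserve $29,900) = $55,300; the reserve does not bind.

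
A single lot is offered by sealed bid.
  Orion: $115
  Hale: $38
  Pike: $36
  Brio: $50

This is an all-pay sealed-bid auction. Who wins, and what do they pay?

Bids in order: 115 (Orion) > 50 (Brio) > 38 (Hale) > 36 (Pike)
Orion wins with the top bid; all bids are sunk regardless.

Orion pays $115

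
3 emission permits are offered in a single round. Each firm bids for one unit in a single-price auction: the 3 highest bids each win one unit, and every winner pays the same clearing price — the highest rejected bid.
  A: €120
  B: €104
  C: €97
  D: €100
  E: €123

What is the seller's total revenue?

Sorting: 123 (E), 120 (A), 104 (B), 100 (D), 97 (C)
Winners (3 units): E, A, B.
Highest unsuccessful bid: €100 → clearing price.
Total revenue = 3 × €100 = €300.

Total revenue: €300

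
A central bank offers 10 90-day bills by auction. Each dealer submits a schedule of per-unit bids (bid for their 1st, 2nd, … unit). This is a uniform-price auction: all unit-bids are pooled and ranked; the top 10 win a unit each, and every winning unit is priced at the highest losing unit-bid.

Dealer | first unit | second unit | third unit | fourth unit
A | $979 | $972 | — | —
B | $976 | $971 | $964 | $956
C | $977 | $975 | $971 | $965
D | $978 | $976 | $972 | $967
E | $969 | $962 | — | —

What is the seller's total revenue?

All unit-bids, highest first — top 10: 979 (A-1), 978 (D-1), 977 (C-1), 976 (B-1), 976 (D-2), 975 (C-2), 972 (A-2), 972 (D-3), 971 (B-2), 971 (C-3)
Highest rejected unit-bid = $969.
Allocation: A 2, B 2, C 3, D 3. Every unit priced at $969.
Revenue = 10 × 969 = $9,690.

Total revenue: $9,690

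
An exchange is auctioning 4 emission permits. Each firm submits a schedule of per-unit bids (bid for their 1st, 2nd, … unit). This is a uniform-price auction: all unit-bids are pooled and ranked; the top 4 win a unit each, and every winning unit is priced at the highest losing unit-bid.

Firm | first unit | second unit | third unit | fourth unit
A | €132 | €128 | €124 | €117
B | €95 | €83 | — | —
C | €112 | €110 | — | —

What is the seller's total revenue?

Merging the schedules and taking the best 4: 132 (A-1), 128 (A-2), 124 (A-3), 117 (A-4)
First bid not allocated: €112.
Allocation: A 4. Every unit priced at €112.
Revenue = 4 × 112 = €448.

Total revenue: €448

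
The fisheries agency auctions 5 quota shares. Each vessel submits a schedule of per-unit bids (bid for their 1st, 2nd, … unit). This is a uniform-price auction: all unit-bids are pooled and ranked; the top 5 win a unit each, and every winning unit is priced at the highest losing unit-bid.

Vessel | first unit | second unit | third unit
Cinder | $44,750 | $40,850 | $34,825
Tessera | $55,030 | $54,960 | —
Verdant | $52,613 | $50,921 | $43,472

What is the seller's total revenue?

Total revenue: $217,360

Merging the schedules and taking the best 5: 55,030 (Tessera-1), 54,960 (Tessera-2), 52,613 (Verdant-1), 50,921 (Verdant-2), 44,750 (Cinder-1)
The (k+1)-th unit-bid is $43,472.
Allocation: Cinder 1, Tessera 2, Verdant 2. Every unit priced at $43,472.
Revenue = 5 × 43,472 = $217,360.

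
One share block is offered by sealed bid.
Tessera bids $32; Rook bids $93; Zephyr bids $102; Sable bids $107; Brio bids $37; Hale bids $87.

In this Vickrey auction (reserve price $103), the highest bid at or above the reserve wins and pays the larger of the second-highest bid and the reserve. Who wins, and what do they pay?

Sable pays $103

Bids ranked: 107 (Sable) > 102 (Zephyr) > 93 (Rook) > 87 (Hale) > 37 (Brio) > 32 (Tessera)
Highest eligible bid: Sable at $107.
max(second-highest $102, reserve $103) = $103.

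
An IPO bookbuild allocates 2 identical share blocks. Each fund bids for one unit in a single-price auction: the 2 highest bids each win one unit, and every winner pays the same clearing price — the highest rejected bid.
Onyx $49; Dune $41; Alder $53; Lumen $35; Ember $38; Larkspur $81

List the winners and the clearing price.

Larkspur, Alder; each pays $49

Sorting: 81 (Larkspur), 53 (Alder), 49 (Onyx), 41 (Dune), …
The 2 highest are Larkspur, Alder.
First losing bid is Onyx's $49, which sets the uniform price.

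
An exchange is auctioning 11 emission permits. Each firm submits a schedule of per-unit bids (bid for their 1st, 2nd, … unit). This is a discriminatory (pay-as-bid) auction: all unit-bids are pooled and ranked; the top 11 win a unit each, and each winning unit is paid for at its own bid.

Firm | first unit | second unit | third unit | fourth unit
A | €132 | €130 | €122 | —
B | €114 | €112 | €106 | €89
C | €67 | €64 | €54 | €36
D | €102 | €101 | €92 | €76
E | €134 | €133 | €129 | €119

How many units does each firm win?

Merging the schedules and taking the best 11: 134 (E-1), 133 (E-2), 132 (A-1), 130 (A-2), 129 (E-3), 122 (A-3), 119 (E-4), 114 (B-1), 112 (B-2), 106 (B-3), 102 (D-1)
Next rejected bid: €101 (not a price — pay-as-bid).
Allocation: A 3, B 3, D 1, E 4.

A 3, B 3, D 1, E 4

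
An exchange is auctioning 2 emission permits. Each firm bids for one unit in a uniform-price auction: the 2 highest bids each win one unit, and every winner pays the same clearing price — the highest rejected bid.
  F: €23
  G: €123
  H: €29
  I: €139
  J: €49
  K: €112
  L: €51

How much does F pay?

Sorting: 139 (I), 123 (G), 112 (K), 51 (L), …
Top 2: I, G.
Highest unsuccessful bid: €112 → clearing price.
F does not win → pays €0.

F pays €0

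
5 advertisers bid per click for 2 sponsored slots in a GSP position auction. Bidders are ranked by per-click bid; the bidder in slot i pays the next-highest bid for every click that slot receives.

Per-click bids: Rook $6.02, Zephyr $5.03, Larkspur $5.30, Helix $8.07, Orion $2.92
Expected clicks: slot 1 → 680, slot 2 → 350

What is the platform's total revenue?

Total revenue: $5948.60

Per-click bids in order: $8.07 (Helix) > $6.02 (Rook) > $5.30 (Larkspur) > …
Slot 1: Helix pays $6.02 × 680 = $4093.60
Slot 2: Rook pays $5.30 × 350 = $1855.00
Total = $5948.60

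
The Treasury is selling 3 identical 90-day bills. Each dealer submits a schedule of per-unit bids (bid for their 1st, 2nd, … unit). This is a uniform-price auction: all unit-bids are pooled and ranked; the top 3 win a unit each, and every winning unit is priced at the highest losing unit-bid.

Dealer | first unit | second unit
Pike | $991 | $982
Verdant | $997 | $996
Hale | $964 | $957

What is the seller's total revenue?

Total revenue: $2,946

Merging the schedules and taking the best 3: 997 (Verdant-1), 996 (Verdant-2), 991 (Pike-1)
Highest rejected unit-bid = $982.
Allocation: Pike 1, Verdant 2. Every unit priced at $982.
Revenue = 3 × 982 = $2,946.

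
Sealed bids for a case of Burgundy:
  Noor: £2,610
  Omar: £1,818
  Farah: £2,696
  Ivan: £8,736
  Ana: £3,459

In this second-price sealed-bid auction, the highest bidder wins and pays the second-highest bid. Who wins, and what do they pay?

Bids in order: 8,736 (Ivan) > 3,459 (Ana) > 2,696 (Farah) > 2,610 (Noor) > 1,818 (Omar)
Second-price: Ivan pays Ana's bid of £3,459.

Ivan pays £3,459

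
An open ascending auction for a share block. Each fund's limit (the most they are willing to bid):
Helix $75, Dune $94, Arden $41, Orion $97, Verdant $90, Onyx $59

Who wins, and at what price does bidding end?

Orion wins at $94

Open ascending-bid auction: the price rises until one bidder remains; the winner pays the price at which the last rival dropped out.
Sorting limits: 97 (Orion) > 94 (Dune) > 90 (Verdant) > 75 (Helix) > 59 (Onyx) > 41 (Arden)
Bidding ends when Dune exits at $94; Orion takes it.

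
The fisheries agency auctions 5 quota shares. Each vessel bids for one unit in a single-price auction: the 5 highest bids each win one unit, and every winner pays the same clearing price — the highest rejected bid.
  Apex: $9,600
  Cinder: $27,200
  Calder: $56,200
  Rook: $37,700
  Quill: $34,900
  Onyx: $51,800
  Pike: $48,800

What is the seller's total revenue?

Sorting: 56,200 (Calder), 51,800 (Onyx), 48,800 (Pike), 37,700 (Rook), 34,900 (Quill), 27,200 (Cinder), 9,600 (Apex)
The 5 highest are Calder, Onyx, Pike, Rook, Quill.
Clearing price = highest rejected bid = $27,200.
Total revenue = 5 × $27,200 = $136,000.

Total revenue: $136,000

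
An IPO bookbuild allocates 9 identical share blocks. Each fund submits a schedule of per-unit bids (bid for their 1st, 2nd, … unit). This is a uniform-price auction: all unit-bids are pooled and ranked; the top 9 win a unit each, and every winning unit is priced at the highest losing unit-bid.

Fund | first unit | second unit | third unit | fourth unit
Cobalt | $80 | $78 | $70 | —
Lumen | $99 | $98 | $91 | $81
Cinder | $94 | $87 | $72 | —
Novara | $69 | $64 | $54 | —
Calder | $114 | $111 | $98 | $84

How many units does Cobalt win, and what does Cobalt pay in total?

All unit-bids, highest first — top 9: 114 (Calder-1), 111 (Calder-2), 99 (Lumen-1), 98 (Lumen-2), 98 (Calder-3), 94 (Cinder-1), 91 (Lumen-3), 87 (Cinder-2), 84 (Calder-4)
First bid not allocated: $81.
Cobalt wins 0 unit(s) at $81 each.

Cobalt: 0 units, pays $0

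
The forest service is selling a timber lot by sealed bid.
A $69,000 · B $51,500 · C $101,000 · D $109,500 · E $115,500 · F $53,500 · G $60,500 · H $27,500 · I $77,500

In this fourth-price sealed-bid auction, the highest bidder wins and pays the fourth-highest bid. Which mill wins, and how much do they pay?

Bids ranked: 115,500 (E) > 109,500 (D) > 101,000 (C) > 77,500 (I) > 69,000 (A) > 60,500 (G) > …
E wins; payment is bid #4 in the ranking = $77,500.

E pays $77,500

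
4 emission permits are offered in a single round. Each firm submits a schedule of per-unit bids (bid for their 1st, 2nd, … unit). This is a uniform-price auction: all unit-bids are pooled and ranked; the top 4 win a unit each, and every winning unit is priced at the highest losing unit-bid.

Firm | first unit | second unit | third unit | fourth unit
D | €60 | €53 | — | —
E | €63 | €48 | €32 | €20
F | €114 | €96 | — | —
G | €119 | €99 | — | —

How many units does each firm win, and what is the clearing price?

All unit-bids, highest first — top 4: 119 (G-1), 114 (F-1), 99 (G-2), 96 (F-2)
Highest rejected unit-bid = €63.
Allocation: F 2, G 2.

F 2, G 2; clearing price €63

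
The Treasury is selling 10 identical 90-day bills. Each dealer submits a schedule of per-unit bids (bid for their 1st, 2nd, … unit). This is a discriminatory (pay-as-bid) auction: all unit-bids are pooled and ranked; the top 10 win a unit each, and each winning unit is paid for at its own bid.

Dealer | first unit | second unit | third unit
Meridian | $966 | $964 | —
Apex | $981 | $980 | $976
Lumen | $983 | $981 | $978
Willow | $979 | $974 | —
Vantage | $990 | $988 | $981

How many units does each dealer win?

All unit-bids, highest first — top 10: 990 (Vantage-1), 988 (Vantage-2), 983 (Lumen-1), 981 (Apex-1), 981 (Lumen-2), 981 (Vantage-3), 980 (Apex-2), 979 (Willow-1), 978 (Lumen-3), 976 (Apex-3)
Next rejected bid: $974 (not a price — pay-as-bid).
Allocation: Apex 3, Lumen 3, Vantage 3, Willow 1.

Apex 3, Lumen 3, Vantage 3, Willow 1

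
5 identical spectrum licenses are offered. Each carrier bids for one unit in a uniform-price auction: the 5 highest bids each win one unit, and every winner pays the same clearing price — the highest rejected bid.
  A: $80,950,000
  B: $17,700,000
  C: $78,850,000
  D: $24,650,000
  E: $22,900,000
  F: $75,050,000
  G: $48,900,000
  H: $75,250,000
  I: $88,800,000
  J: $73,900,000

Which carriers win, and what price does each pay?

Sorting: 88,800,000 (I), 80,950,000 (A), 78,850,000 (C), 75,250,000 (H), 75,050,000 (F), 73,900,000 (J), 48,900,000 (G), …
The 5 highest are I, A, C, H, F.
First losing bid is J's $73,900,000, which sets the uniform price.

I, A, C, H, F; each pays $73,900,000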